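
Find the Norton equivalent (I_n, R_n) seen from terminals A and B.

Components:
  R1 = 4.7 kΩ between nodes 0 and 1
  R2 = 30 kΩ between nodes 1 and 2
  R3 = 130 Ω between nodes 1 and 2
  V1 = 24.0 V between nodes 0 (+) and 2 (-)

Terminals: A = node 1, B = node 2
Find the Thévenin equivalent first; then I_n = V_th/R_th and R_n = R_th.
Step 1 — V_th is the open-circuit voltage V_A - V_B (nothing connected across the terminals).
Nodal analysis, taking node 2 as the 0 V reference.
Source V1 fixes V_0 = 24 V.
KCL at each unknown node (sum of currents leaving = 0; resistances in Ω):
  Node 1: (V_1 - 24)/4700 + (V_1 - 0)/30000 + (V_1 - 0)/130 = 0
Collecting terms: 0.007938 × V_1 = 0.005106  =>  V_1 = 0.6433 V
V_th = V_1 - V_2 = 0.6433 - 0 = 0.6433 V
Step 2 — R_th: zero the source — replace V1 by a short circuit (node 2 merges into node 0) — and find the resistance seen between A (node 1) and B (node 0).
Reduce the network between node 1 (A) and node 0 (B) by series/parallel combination:
  Rp1 = R1 ‖ R2 ‖ R3 (parallel, all between nodes 0 and 1) = 1/(1/4700 + 1/30000 + 1/130) = 126 Ω
R_th = 126 Ω
I_n = V_th/R_th = 0.6433/126 = 0.005106 A, and R_n = R_th = 126 Ω

Final answer: I_n = 0.005106 A, R_n = 126 Ω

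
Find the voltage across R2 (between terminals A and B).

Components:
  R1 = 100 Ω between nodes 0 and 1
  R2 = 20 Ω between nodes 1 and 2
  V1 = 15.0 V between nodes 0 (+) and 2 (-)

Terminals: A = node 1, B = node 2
R1 and R2 are in series across V1 (node 0 → node 1 → node 2), and the output A–B is taken across R2, so this is a voltage divider.
Series current: I = V1/(R1 + R2) = 15/(100 + 20) = 15/120 = 0.125 A
V_R2 = I × R2 = V1 × R2/(R1 + R2) = 15 × 20/120 = 2.5 V

Final answer: 2.5 V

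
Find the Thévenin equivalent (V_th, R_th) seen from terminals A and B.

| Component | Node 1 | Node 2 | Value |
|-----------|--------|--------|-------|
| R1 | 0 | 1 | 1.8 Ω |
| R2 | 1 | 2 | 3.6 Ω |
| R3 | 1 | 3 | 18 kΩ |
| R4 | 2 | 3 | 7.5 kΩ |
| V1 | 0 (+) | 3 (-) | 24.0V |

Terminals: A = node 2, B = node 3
Step 1 — V_th is the open-circuit voltage V_A - V_B (nothing connected across the terminals).
Nodal analysis, taking node 3 as the 0 V reference.
Source V1 fixes V_0 = 24 V.
KCL at each unknown node (sum of currents leaving = 0; resistances in Ω):
  Node 1: (V_1 - 24)/1.8 + (V_1 - V_2)/3.6 + (V_1 - 0)/18000 = 0
  Node 2: (V_2 - V_1)/3.6 + (V_2 - 0)/7500 = 0
Collecting terms (coefficients in siemens):
  0.8334·V_1 - 0.2778·V_2 = 13.33
  0.2779·V_2 - 0.2778·V_1 = 0
Determinant D = (0.8334)(0.2779) - (-0.2778)(-0.2778) = 0.1544
V_1 = [(13.33)(0.2779) - (-0.2778)(0)]/D = 23.99 V
V_2 = [(0.8334)(0) - (13.33)(-0.2778)]/D = 23.98 V
V_th = V_2 - V_3 = 23.98 - 0 = 23.98 V
Step 2 — R_th: zero the source — replace V1 by a short circuit (node 3 merges into node 0) — and find the resistance seen between A (node 2) and B (node 0).
Reduce the network between node 2 (A) and node 0 (B) by series/parallel combination:
  Rp1 = R1 ‖ R3 (parallel, both between nodes 0 and 1) = 1/(1/1.8 + 1/18000) = 1.8 Ω
  Rs1 = R2 + Rp1 (series, joined only at node 1) = 3.6 + 1.8 = 5.4 Ω
  Rp2 = R4 ‖ Rs1 (parallel, both between nodes 0 and 2) = 1/(1/7500 + 1/5.4) = 5.396 Ω
R_th = 5.396 Ω

Final answer: V_th = 23.98 V, R_th = 5.396 Ω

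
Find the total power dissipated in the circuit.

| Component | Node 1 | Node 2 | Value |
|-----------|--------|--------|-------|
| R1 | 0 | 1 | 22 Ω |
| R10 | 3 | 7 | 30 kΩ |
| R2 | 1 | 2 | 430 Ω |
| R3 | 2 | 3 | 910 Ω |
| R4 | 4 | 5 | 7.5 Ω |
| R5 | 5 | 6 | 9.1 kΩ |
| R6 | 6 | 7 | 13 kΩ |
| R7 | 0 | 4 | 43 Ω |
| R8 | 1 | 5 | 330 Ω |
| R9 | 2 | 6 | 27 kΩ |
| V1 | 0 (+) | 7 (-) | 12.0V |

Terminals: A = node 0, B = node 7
Nodal analysis, taking node 7 as the 0 V reference.
Source V1 fixes V_0 = 12 V.
KCL at each unknown node (sum of currents leaving = 0; resistances in Ω):
  Node 1: (V_1 - 12)/22 + (V_1 - V_2)/430 + (V_1 - V_5)/330 = 0
  Node 2: (V_2 - V_1)/430 + (V_2 - V_3)/910 + (V_2 - V_6)/27000 = 0
  Node 3: (V_3 - V_2)/910 + (V_3 - 0)/30000 = 0
  Node 4: (V_4 - V_5)/7.5 + (V_4 - 12)/43 = 0
  Node 5: (V_5 - V_4)/7.5 + (V_5 - V_6)/9100 + (V_5 - V_1)/330 = 0
  Node 6: (V_6 - V_5)/9100 + (V_6 - 0)/13000 + (V_6 - V_2)/27000 = 0
Collecting terms (coefficients in siemens):
  0.05081·V_1 - 0.002326·V_2 - 0.00303·V_5 = 0.5455
  0.003462·V_2 - 0.002326·V_1 - 0.001099·V_3 - 0.00003704·V_6 = 0
  0.001132·V_3 - 0.001099·V_2 = 0
  0.1566·V_4 - 0.1333·V_5 = 0.2791
  0.1365·V_5 - 0.00303·V_1 - 0.1333·V_4 - 0.0001099·V_6 = 0
  0.0002239·V_6 - 0.00003704·V_2 - 0.0001099·V_5 = 0
Solving these 6 simultaneous equations (Gaussian elimination) gives:
  V_1 = 11.99 V, V_2 = 11.76 V, V_3 = 11.42 V, V_4 = 11.98 V
  V_5 = 11.98 V, V_6 = 7.826 V
Power in each resistor, P = (ΔV)²/R:
  P_R1 = (12 - 11.99)²/22 = 0.00000677 W
  P_R2 = (11.99 - 11.76)²/430 = 0.0001191 W
  P_R3 = (11.76 - 11.42)²/910 = 0.0001318 W
  P_R4 = (11.98 - 11.98)²/7.5 = 0.000001373 W
  P_R5 = (11.98 - 7.826)²/9100 = 0.001894 W
  P_R6 = (7.826 - 0)²/13000 = 0.004712 W
  P_R7 = (12 - 11.98)²/43 = 0.000007869 W
  P_R8 = (11.99 - 11.98)²/330 = 0.0000002677 W
  P_R9 = (11.76 - 7.826)²/27000 = 0.0005736 W
  P_R10 = (11.42 - 0)²/30000 = 0.004344 W
P_total = P_R1 + P_R2 + P_R3 + P_R4 + P_R5 + P_R6 + P_R7 + P_R8 + P_R9 + P_R10 = 0.01179 W

Final answer: 0.01179 W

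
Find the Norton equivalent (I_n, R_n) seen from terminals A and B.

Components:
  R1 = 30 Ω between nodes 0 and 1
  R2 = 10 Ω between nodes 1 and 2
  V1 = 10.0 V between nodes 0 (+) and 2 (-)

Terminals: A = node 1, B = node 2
Find the Thévenin equivalent first; then I_n = V_th/R_th and R_n = R_th.
Step 1 — V_th is the open-circuit voltage V_A - V_B (nothing connected across the terminals).
Nodal analysis, taking node 2 as the 0 V reference.
Source V1 fixes V_0 = 10 V.
KCL at each unknown node (sum of currents leaving = 0; resistances in Ω):
  Node 1: (V_1 - 10)/30 + (V_1 - 0)/10 = 0
Collecting terms: 0.1333 × V_1 = 0.3333  =>  V_1 = 2.5 V
V_th = V_1 - V_2 = 2.5 - 0 = 2.5 V
Step 2 — R_th: zero the source — replace V1 by a short circuit (node 2 merges into node 0) — and find the resistance seen between A (node 1) and B (node 0).
Reduce the network between node 1 (A) and node 0 (B) by series/parallel combination:
  Rp1 = R1 ‖ R2 (parallel, both between nodes 0 and 1) = 1/(1/30 + 1/10) = 7.5 Ω
R_th = 7.5 Ω
I_n = V_th/R_th = 2.5/7.5 = 0.3333 A, and R_n = R_th = 7.5 Ω

Final answer: I_n = 0.3333 A, R_n = 7.5 Ω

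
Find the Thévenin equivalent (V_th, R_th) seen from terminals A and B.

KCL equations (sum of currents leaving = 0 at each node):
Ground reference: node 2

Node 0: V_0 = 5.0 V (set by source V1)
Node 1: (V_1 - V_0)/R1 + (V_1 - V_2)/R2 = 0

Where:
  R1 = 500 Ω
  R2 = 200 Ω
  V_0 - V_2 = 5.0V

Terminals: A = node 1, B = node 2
Step 1 — V_th is the open-circuit voltage V_A - V_B (nothing connected across the terminals).
Nodal analysis, taking node 2 as the 0 V reference.
Source V1 fixes V_0 = 5 V.
KCL at each unknown node (sum of currents leaving = 0; resistances in Ω):
  Node 1: (V_1 - 5)/500 + (V_1 - 0)/200 = 0
Collecting terms: 0.007 × V_1 = 0.01  =>  V_1 = 1.429 V
V_th = V_1 - V_2 = 1.429 - 0 = 1.429 V
Step 2 — R_th: zero the source — replace V1 by a short circuit (node 2 merges into node 0) — and find the resistance seen between A (node 1) and B (node 0).
Reduce the network between node 1 (A) and node 0 (B) by series/parallel combination:
  Rp1 = R1 ‖ R2 (parallel, both between nodes 0 and 1) = 1/(1/500 + 1/200) = 142.9 Ω
R_th = 142.9 Ω

Final answer: V_th = 1.429 V, R_th = 142.9 Ω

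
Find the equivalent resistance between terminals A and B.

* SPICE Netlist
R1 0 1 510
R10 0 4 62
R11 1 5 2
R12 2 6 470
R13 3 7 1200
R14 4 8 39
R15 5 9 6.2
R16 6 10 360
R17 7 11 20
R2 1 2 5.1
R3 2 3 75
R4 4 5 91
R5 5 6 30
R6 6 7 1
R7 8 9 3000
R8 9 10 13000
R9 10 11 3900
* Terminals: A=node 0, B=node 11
The network is not a plain series/parallel combination. Inject a 1 A test current into terminal A (node 0) and return it from terminal B (node 11); then R_eq = V_A / (1 A).
Nodal analysis, taking node 11 as the 0 V reference.
Current source I_test pushes 1 A into node 0 and draws it out of node 11.
KCL at each unknown node (sum of currents leaving = 0; resistances in Ω):
  Node 0: (V_0 - V_1)/510 + (V_0 - V_4)/62 - 1 = 0
  Node 1: (V_1 - V_0)/510 + (V_1 - V_2)/5.1 + (V_1 - V_5)/2 = 0
  Node 2: (V_2 - V_1)/5.1 + (V_2 - V_3)/75 + (V_2 - V_6)/470 = 0
  Node 3: (V_3 - V_2)/75 + (V_3 - V_7)/1200 = 0
  Node 4: (V_4 - V_0)/62 + (V_4 - V_5)/91 + (V_4 - V_8)/39 = 0
  Node 5: (V_5 - V_1)/2 + (V_5 - V_4)/91 + (V_5 - V_6)/30 + (V_5 - V_9)/6.2 = 0
  Node 6: (V_6 - V_2)/470 + (V_6 - V_5)/30 + (V_6 - V_7)/1 + (V_6 - V_10)/360 = 0
  Node 7: (V_7 - V_3)/1200 + (V_7 - V_6)/1 + (V_7 - 0)/20 = 0
  Node 8: (V_8 - V_4)/39 + (V_8 - V_9)/3000 = 0
  Node 9: (V_9 - V_5)/6.2 + (V_9 - V_8)/3000 + (V_9 - V_10)/13000 = 0
  Node 10: (V_10 - V_6)/360 + (V_10 - V_9)/13000 + (V_10 - 0)/3900 = 0
Collecting terms (coefficients in siemens):
  0.01809·V_0 - 0.001961·V_1 - 0.01613·V_4 = 1
  0.698·V_1 - 0.001961·V_0 - 0.1961·V_2 - 0.5·V_5 = 0
  0.2115·V_2 - 0.1961·V_1 - 0.01333·V_3 - 0.002128·V_6 = 0
  0.01417·V_3 - 0.01333·V_2 - 0.0008333·V_7 = 0
  0.05276·V_4 - 0.01613·V_0 - 0.01099·V_5 - 0.02564·V_8 = 0
  0.7056·V_5 - 0.5·V_1 - 0.01099·V_4 - 0.03333·V_6 - 0.1613·V_9 = 0
  1.038·V_6 - 0.002128·V_2 - 0.03333·V_5 - 1·V_7 - 0.002778·V_10 = 0
  1.051·V_7 - 0.0008333·V_3 - 1·V_6 = 0
  0.02597·V_8 - 0.02564·V_4 - 0.0003333·V_9 = 0
  0.1617·V_9 - 0.1613·V_5 - 0.0003333·V_8 - 0.00007692·V_10 = 0
  0.003111·V_10 - 0.002778·V_6 - 0.00007692·V_9 = 0
Solving these 11 simultaneous equations (Gaussian elimination) gives:
  V_0 = 164.6 V, V_1 = 48.68 V, V_2 = 48.27 V, V_3 = 46.6 V
  V_4 = 116.7 V, V_5 = 48.39 V, V_6 = 20.87 V, V_7 = 19.9 V
  V_8 = 115.8 V, V_9 = 48.51 V, V_10 = 19.83 V
R_eq = V_0 / 1 A = 164.6 Ω

Final answer: 164.6 Ω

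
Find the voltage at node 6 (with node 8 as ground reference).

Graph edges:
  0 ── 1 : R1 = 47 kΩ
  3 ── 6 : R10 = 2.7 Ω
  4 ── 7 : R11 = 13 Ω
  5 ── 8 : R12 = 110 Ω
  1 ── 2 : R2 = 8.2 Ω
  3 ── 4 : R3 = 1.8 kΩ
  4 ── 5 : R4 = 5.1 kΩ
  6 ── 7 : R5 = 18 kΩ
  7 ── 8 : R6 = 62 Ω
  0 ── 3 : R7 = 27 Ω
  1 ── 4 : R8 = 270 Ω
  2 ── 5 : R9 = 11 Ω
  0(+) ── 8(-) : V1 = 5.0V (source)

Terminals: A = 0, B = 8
Nodal analysis, taking node 8 as the 0 V reference.
Source V1 fixes V_0 = 5 V.
KCL at each unknown node (sum of currents leaving = 0; resistances in Ω):
  Node 1: (V_1 - 5)/47000 + (V_1 - V_2)/8.2 + (V_1 - V_4)/270 = 0
  Node 2: (V_2 - V_1)/8.2 + (V_2 - V_5)/11 = 0
  Node 3: (V_3 - V_4)/1800 + (V_3 - 5)/27 + (V_3 - V_6)/2.7 = 0
  Node 4: (V_4 - V_3)/1800 + (V_4 - V_5)/5100 + (V_4 - V_1)/270 + (V_4 - V_7)/13 = 0
  Node 5: (V_5 - V_4)/5100 + (V_5 - V_2)/11 + (V_5 - 0)/110 = 0
  Node 6: (V_6 - V_7)/18000 + (V_6 - V_3)/2.7 = 0
  Node 7: (V_7 - V_6)/18000 + (V_7 - 0)/62 + (V_7 - V_4)/13 = 0
Collecting terms (coefficients in siemens):
  0.1257·V_1 - 0.122·V_2 - 0.003704·V_4 = 0.0001064
  0.2129·V_2 - 0.122·V_1 - 0.09091·V_5 = 0
  0.408·V_3 - 0.0005556·V_4 - 0.3704·V_6 = 0.1852
  0.08138·V_4 - 0.003704·V_1 - 0.0005556·V_3 - 0.0001961·V_5 - 0.07692·V_7 = 0
  0.1002·V_5 - 0.09091·V_2 - 0.0001961·V_4 = 0
  0.3704·V_6 - 0.3704·V_3 - 0.00005556·V_7 = 0
  0.09311·V_7 - 0.07692·V_4 - 0.00005556·V_6 = 0
Solving these 7 simultaneous equations (Gaussian elimination) gives:
  V_1 = 0.06957 V, V_2 = 0.06532 V, V_3 = 4.922 V, V_4 = 0.1812 V
  V_5 = 0.05962 V, V_6 = 4.921 V, V_7 = 0.1526 V
The requested potential is V_6 = 4.921 V.

Final answer: V_6 = 4.921 V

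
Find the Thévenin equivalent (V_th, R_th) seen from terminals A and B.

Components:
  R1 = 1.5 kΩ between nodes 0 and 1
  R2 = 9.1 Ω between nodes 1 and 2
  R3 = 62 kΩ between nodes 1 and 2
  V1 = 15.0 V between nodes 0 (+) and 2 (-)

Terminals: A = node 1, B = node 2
Step 1 — V_th is the open-circuit voltage V_A - V_B (nothing connected across the terminals).
Nodal analysis, taking node 2 as the 0 V reference.
Source V1 fixes V_0 = 15 V.
KCL at each unknown node (sum of currents leaving = 0; resistances in Ω):
  Node 1: (V_1 - 15)/1500 + (V_1 - 0)/9.1 + (V_1 - 0)/62000 = 0
Collecting terms: 0.1106 × V_1 = 0.01  =>  V_1 = 0.09044 V
V_th = V_1 - V_2 = 0.09044 - 0 = 0.09044 V
Step 2 — R_th: zero the source — replace V1 by a short circuit (node 2 merges into node 0) — and find the resistance seen between A (node 1) and B (node 0).
Reduce the network between node 1 (A) and node 0 (B) by series/parallel combination:
  Rp1 = R1 ‖ R2 ‖ R3 (parallel, all between nodes 0 and 1) = 1/(1/1500 + 1/9.1 + 1/62000) = 9.044 Ω
R_th = 9.044 Ω

Final answer: V_th = 0.09044 V, R_th = 9.044 Ω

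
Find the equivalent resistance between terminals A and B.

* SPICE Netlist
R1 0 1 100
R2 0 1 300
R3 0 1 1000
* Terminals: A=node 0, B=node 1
Reduce the network between node 0 (A) and node 1 (B) by series/parallel combination:
  Rp1 = R1 ‖ R2 ‖ R3 (parallel, all between nodes 0 and 1) = 1/(1/100 + 1/300 + 1/1000) = 69.77 Ω
R_eq = 69.77 Ω

Final answer: 69.77 Ω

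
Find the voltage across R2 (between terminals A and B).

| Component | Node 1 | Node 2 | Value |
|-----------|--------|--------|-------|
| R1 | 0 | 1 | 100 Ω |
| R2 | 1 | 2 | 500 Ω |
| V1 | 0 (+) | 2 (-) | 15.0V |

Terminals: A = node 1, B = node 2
R1 and R2 are in series across V1 (node 0 → node 1 → node 2), and the output A–B is taken across R2, so this is a voltage divider.
Series current: I = V1/(R1 + R2) = 15/(100 + 500) = 15/600 = 0.025 A
V_R2 = I × R2 = V1 × R2/(R1 + R2) = 15 × 500/600 = 12.5 V

Final answer: 12.5 V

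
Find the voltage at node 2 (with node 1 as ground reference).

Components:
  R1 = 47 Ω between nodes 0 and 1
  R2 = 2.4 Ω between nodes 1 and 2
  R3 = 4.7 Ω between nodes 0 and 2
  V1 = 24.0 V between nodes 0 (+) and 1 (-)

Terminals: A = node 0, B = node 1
Nodal analysis, taking node 1 as the 0 V reference.
Source V1 fixes V_0 = 24 V.
KCL at each unknown node (sum of currents leaving = 0; resistances in Ω):
  Node 2: (V_2 - 0)/2.4 + (V_2 - 24)/4.7 = 0
Collecting terms: 0.6294 × V_2 = 5.106  =>  V_2 = 8.113 V
The requested potential is V_2 = 8.113 V.

Final answer: V_2 = 8.113 V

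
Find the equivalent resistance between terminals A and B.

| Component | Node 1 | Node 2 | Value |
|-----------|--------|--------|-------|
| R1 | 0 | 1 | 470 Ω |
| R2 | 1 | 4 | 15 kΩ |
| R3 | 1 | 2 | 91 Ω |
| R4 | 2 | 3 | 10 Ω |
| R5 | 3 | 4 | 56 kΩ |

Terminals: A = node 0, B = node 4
Reduce the network between node 0 (A) and node 4 (B) by series/parallel combination:
  Rs1 = R3 + R4 (series, joined only at node 2) = 91 + 10 = 101 Ω
  Rs2 = R5 + Rs1 (series, joined only at node 3) = 56000 + 101 = 56100 Ω
  Rp1 = R2 ‖ Rs2 (parallel, both between nodes 1 and 4) = 1/(1/15000 + 1/56100) = 11840 Ω
  Rs3 = R1 + Rp1 (series, joined only at node 1) = 470 + 11840 = 12310 Ω
R_eq = 12.31 kΩ

Final answer: 12.31 kΩ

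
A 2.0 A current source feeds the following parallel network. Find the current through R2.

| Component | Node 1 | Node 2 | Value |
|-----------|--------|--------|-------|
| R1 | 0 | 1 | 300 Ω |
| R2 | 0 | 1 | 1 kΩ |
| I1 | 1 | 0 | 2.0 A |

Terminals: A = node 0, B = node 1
All resistors sit directly between nodes 0 and 1, so they are in parallel and share one voltage V; the full source current 2 A splits among them.
1/R_par = 1/300 + 1/1000 = 0.004333 S  =>  R_par = 230.8 Ω
V = I × R_par = 2 × 230.8 = 461.5 V
I_R2 = V/R2 = 461.5/1000 = 0.4615 A

Final answer: 0.4615 A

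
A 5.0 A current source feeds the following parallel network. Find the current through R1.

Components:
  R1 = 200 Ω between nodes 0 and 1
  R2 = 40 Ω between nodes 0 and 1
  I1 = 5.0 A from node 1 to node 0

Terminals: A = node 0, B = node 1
All resistors sit directly between nodes 0 and 1, so they are in parallel and share one voltage V; the full source current 5 A splits among them.
1/R_par = 1/200 + 1/40 = 0.03 S  =>  R_par = 33.33 Ω
V = I × R_par = 5 × 33.33 = 166.7 V
I_R1 = V/R1 = 166.7/200 = 0.8333 A

Final answer: 0.8333 A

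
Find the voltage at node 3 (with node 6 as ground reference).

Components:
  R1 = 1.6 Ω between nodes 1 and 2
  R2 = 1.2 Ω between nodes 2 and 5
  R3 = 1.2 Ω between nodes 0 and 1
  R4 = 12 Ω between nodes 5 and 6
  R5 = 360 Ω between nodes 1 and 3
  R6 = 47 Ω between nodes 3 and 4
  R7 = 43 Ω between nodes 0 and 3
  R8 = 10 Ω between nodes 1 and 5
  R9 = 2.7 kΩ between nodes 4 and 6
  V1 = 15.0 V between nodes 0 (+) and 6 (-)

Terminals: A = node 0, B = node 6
Nodal analysis, taking node 6 as the 0 V reference.
Source V1 fixes V_0 = 15 V.
KCL at each unknown node (sum of currents leaving = 0; resistances in Ω):
  Node 1: (V_1 - V_2)/1.6 + (V_1 - 15)/1.2 + (V_1 - V_3)/360 + (V_1 - V_5)/10 = 0
  Node 2: (V_2 - V_1)/1.6 + (V_2 - V_5)/1.2 = 0
  Node 3: (V_3 - V_1)/360 + (V_3 - V_4)/47 + (V_3 - 15)/43 = 0
  Node 4: (V_4 - V_3)/47 + (V_4 - 0)/2700 = 0
  Node 5: (V_5 - V_2)/1.2 + (V_5 - 0)/12 + (V_5 - V_1)/10 = 0
Collecting terms (coefficients in siemens):
  1.561·V_1 - 0.625·V_2 - 0.002778·V_3 - 0.1·V_5 = 12.5
  1.458·V_2 - 0.625·V_1 - 0.8333·V_5 = 0
  0.04731·V_3 - 0.002778·V_1 - 0.02128·V_4 = 0.3488
  0.02165·V_4 - 0.02128·V_3 = 0
  1.017·V_5 - 0.1·V_1 - 0.8333·V_2 = 0
Solving these 5 simultaneous equations (Gaussian elimination) gives:
  V_1 = 13.83 V, V_2 = 12.61 V, V_3 = 14.67 V, V_4 = 14.42 V
  V_5 = 11.7 V
The requested potential is V_3 = 14.67 V.

Final answer: V_3 = 14.67 V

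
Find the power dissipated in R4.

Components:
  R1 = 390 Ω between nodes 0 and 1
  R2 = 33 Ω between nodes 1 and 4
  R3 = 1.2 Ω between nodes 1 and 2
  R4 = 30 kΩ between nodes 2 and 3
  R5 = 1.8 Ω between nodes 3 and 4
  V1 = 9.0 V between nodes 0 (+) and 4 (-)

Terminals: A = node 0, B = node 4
Nodal analysis, taking node 4 as the 0 V reference.
Source V1 fixes V_0 = 9 V.
KCL at each unknown node (sum of currents leaving = 0; resistances in Ω):
  Node 1: (V_1 - 9)/390 + (V_1 - 0)/33 + (V_1 - V_2)/1.2 = 0
  Node 2: (V_2 - V_1)/1.2 + (V_2 - V_3)/30000 = 0
  Node 3: (V_3 - V_2)/30000 + (V_3 - 0)/1.8 = 0
Collecting terms (coefficients in siemens):
  0.8662·V_1 - 0.8333·V_2 = 0.02308
  0.8334·V_2 - 0.8333·V_1 - 0.00003333·V_3 = 0
  0.5556·V_3 - 0.00003333·V_2 = 0
Solving these 3 simultaneous equations (Gaussian elimination) gives:
  V_1 = 0.7014 V, V_2 = 0.7014 V, V_3 = 0.00004208 V
I_R4 = (V_2 - V_3)/R4 = (0.7014 - 0.00004208)/30000 = 0.00002338 A
P_R4 = I_R4² × R4 = (0.00002338)² × 30000 = 0.0000164 W

Final answer: 1.64e-05 W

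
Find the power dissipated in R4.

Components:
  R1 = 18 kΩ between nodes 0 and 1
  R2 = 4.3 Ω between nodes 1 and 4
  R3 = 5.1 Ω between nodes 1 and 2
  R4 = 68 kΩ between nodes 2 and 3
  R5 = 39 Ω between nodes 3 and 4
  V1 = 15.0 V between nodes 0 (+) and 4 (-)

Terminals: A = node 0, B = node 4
Nodal analysis, taking node 4 as the 0 V reference.
Source V1 fixes V_0 = 15 V.
KCL at each unknown node (sum of currents leaving = 0; resistances in Ω):
  Node 1: (V_1 - 15)/18000 + (V_1 - 0)/4.3 + (V_1 - V_2)/5.1 = 0
  Node 2: (V_2 - V_1)/5.1 + (V_2 - V_3)/68000 = 0
  Node 3: (V_3 - V_2)/68000 + (V_3 - 0)/39 = 0
Collecting terms (coefficients in siemens):
  0.4287·V_1 - 0.1961·V_2 = 0.0008333
  0.1961·V_2 - 0.1961·V_1 - 0.00001471·V_3 = 0
  0.02566·V_3 - 0.00001471·V_2 = 0
Solving these 3 simultaneous equations (Gaussian elimination) gives:
  V_1 = 0.003582 V, V_2 = 0.003582 V, V_3 = 0.000002053 V
I_R4 = (V_2 - V_3)/R4 = (0.003582 - 0.000002053)/68000 = 0.00000005265 A
P_R4 = I_R4² × R4 = (0.00000005265)² × 68000 = 0.0000000001885 W

Final answer: 1.885e-10 W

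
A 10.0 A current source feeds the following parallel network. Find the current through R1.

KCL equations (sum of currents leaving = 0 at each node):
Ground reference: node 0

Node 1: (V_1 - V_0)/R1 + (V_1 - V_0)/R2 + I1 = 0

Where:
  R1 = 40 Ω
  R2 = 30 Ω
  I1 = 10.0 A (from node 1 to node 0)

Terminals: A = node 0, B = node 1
All resistors sit directly between nodes 0 and 1, so they are in parallel and share one voltage V; the full source current 10 A splits among them.
1/R_par = 1/40 + 1/30 = 0.05833 S  =>  R_par = 17.14 Ω
V = I × R_par = 10 × 17.14 = 171.4 V
I_R1 = V/R1 = 171.4/40 = 4.286 A

Final answer: 4.286 A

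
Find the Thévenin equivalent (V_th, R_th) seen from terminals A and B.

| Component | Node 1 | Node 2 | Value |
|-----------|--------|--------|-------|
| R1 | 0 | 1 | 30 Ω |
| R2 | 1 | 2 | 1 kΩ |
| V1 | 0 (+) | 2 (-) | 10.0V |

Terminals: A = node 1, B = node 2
Step 1 — V_th is the open-circuit voltage V_A - V_B (nothing connected across the terminals).
Nodal analysis, taking node 2 as the 0 V reference.
Source V1 fixes V_0 = 10 V.
KCL at each unknown node (sum of currents leaving = 0; resistances in Ω):
  Node 1: (V_1 - 10)/30 + (V_1 - 0)/1000 = 0
Collecting terms: 0.03433 × V_1 = 0.3333  =>  V_1 = 9.709 V
V_th = V_1 - V_2 = 9.709 - 0 = 9.709 V
Step 2 — R_th: zero the source — replace V1 by a short circuit (node 2 merges into node 0) — and find the resistance seen between A (node 1) and B (node 0).
Reduce the network between node 1 (A) and node 0 (B) by series/parallel combination:
  Rp1 = R1 ‖ R2 (parallel, both between nodes 0 and 1) = 1/(1/30 + 1/1000) = 29.13 Ω
R_th = 29.13 Ω

Final answer: V_th = 9.709 V, R_th = 29.13 Ω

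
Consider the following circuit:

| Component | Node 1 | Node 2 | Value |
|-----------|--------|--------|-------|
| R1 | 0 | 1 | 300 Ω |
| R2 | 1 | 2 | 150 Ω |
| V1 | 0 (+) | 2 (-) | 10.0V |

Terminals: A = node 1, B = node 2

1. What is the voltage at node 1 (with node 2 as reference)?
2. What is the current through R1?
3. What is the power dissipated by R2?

Nodal analysis, taking node 2 as the 0 V reference.
Source V1 fixes V_0 = 10 V.
KCL at each unknown node (sum of currents leaving = 0; resistances in Ω):
  Node 1: (V_1 - 10)/300 + (V_1 - 0)/150 = 0
Collecting terms: 0.01 × V_1 = 0.03333  =>  V_1 = 3.333 V
Part 1:
  Read off the nodal solution: V_1 = 3.333 V
Part 2:
  I_R1 = (V_0 - V_1)/R1 = (10 - 3.333)/300 = 0.02222 A
  Magnitude: I_R1 = 0.02222 A
Part 3:
  I_R2 = (V_1 - V_2)/R2 = (3.333 - 0)/150 = 0.02222 A
  P_R2 = I_R2² × R2 = (0.02222)² × 150 = 0.07407 W

Final answers:
1. V_1 = 3.333 V
2. I_R1 = 0.02222 A
3. P_R2 = 0.07407 W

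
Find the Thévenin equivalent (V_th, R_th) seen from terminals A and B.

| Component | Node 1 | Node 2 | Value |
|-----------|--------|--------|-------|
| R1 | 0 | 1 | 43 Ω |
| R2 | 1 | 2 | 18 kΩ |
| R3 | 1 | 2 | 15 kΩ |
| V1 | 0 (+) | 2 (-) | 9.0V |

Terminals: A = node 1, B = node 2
Step 1 — V_th is the open-circuit voltage V_A - V_B (nothing connected across the terminals).
Nodal analysis, taking node 2 as the 0 V reference.
Source V1 fixes V_0 = 9 V.
KCL at each unknown node (sum of currents leaving = 0; resistances in Ω):
  Node 1: (V_1 - 9)/43 + (V_1 - 0)/18000 + (V_1 - 0)/15000 = 0
Collecting terms: 0.02338 × V_1 = 0.2093  =>  V_1 = 8.953 V
V_th = V_1 - V_2 = 8.953 - 0 = 8.953 V
Step 2 — R_th: zero the source — replace V1 by a short circuit (node 2 merges into node 0) — and find the resistance seen between A (node 1) and B (node 0).
Reduce the network between node 1 (A) and node 0 (B) by series/parallel combination:
  Rp1 = R1 ‖ R2 ‖ R3 (parallel, all between nodes 0 and 1) = 1/(1/43 + 1/18000 + 1/15000) = 42.78 Ω
R_th = 42.78 Ω

Final answer: V_th = 8.953 V, R_th = 42.78 Ω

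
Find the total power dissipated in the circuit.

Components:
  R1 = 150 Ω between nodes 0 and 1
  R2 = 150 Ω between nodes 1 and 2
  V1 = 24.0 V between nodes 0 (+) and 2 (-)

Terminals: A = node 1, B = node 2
Nodal analysis, taking node 2 as the 0 V reference.
Source V1 fixes V_0 = 24 V.
KCL at each unknown node (sum of currents leaving = 0; resistances in Ω):
  Node 1: (V_1 - 24)/150 + (V_1 - 0)/150 = 0
Collecting terms: 0.01333 × V_1 = 0.16  =>  V_1 = 12 V
Power in each resistor, P = (ΔV)²/R:
  P_R1 = (24 - 12)²/150 = 0.96 W
  P_R2 = (12 - 0)²/150 = 0.96 W
P_total = P_R1 + P_R2 = 1.92 W

Final answer: 1.92 W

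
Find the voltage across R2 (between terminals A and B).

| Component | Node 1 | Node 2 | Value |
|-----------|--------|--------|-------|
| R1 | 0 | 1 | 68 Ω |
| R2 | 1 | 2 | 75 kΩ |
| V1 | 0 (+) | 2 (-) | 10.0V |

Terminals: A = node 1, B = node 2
R1 and R2 are in series across V1 (node 0 → node 1 → node 2), and the output A–B is taken across R2, so this is a voltage divider.
Series current: I = V1/(R1 + R2) = 10/(68 + 75000) = 10/75070 = 0.0001332 A
V_R2 = I × R2 = V1 × R2/(R1 + R2) = 10 × 75000/75070 = 9.991 V

Final answer: 9.991 V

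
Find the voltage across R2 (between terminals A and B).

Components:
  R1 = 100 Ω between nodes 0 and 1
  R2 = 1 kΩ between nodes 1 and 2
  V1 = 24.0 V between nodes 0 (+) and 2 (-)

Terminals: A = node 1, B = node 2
R1 and R2 are in series across V1 (node 0 → node 1 → node 2), and the output A–B is taken across R2, so this is a voltage divider.
Series current: I = V1/(R1 + R2) = 24/(100 + 1000) = 24/1100 = 0.02182 A
V_R2 = I × R2 = V1 × R2/(R1 + R2) = 24 × 1000/1100 = 21.82 V

Final answer: 21.82 V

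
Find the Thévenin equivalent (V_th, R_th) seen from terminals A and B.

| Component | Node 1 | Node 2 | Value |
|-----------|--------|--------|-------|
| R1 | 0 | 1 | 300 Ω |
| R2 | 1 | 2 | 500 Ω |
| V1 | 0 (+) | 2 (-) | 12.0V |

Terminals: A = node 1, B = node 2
Step 1 — V_th is the open-circuit voltage V_A - V_B (nothing connected across the terminals).
Nodal analysis, taking node 2 as the 0 V reference.
Source V1 fixes V_0 = 12 V.
KCL at each unknown node (sum of currents leaving = 0; resistances in Ω):
  Node 1: (V_1 - 12)/300 + (V_1 - 0)/500 = 0
Collecting terms: 0.005333 × V_1 = 0.04  =>  V_1 = 7.5 V
V_th = V_1 - V_2 = 7.5 - 0 = 7.5 V
Step 2 — R_th: zero the source — replace V1 by a short circuit (node 2 merges into node 0) — and find the resistance seen between A (node 1) and B (node 0).
Reduce the network between node 1 (A) and node 0 (B) by series/parallel combination:
  Rp1 = R1 ‖ R2 (parallel, both between nodes 0 and 1) = 1/(1/300 + 1/500) = 187.5 Ω
R_th = 187.5 Ω

Final answer: V_th = 7.5 V, R_th = 187.5 Ω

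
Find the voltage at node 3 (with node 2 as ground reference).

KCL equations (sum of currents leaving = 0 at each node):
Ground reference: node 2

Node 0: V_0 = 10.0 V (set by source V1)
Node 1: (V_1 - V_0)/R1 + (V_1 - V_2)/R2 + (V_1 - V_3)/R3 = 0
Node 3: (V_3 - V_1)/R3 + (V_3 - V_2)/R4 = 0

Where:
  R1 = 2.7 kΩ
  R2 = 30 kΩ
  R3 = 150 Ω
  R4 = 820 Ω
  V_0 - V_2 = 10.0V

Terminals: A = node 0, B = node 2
Nodal analysis, taking node 2 as the 0 V reference.
Source V1 fixes V_0 = 10 V.
KCL at each unknown node (sum of currents leaving = 0; resistances in Ω):
  Node 1: (V_1 - 10)/2700 + (V_1 - 0)/30000 + (V_1 - V_3)/150 = 0
  Node 3: (V_3 - V_1)/150 + (V_3 - 0)/820 = 0
Collecting terms (coefficients in siemens):
  0.00707·V_1 - 0.006667·V_3 = 0.003704
  0.007886·V_3 - 0.006667·V_1 = 0
Determinant D = (0.00707)(0.007886) - (-0.006667)(-0.006667) = 0.00001131
V_1 = [(0.003704)(0.007886) - (-0.006667)(0)]/D = 2.582 V
V_3 = [(0.00707)(0) - (0.003704)(-0.006667)]/D = 2.182 V
The requested potential is V_3 = 2.182 V.

Final answer: V_3 = 2.182 V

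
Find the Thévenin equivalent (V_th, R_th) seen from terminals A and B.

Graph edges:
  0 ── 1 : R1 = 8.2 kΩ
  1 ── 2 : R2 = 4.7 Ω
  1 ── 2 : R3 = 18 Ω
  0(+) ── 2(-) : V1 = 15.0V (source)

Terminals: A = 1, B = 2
Step 1 — V_th is the open-circuit voltage V_A - V_B (nothing connected across the terminals).
Nodal analysis, taking node 2 as the 0 V reference.
Source V1 fixes V_0 = 15 V.
KCL at each unknown node (sum of currents leaving = 0; resistances in Ω):
  Node 1: (V_1 - 15)/8200 + (V_1 - 0)/4.7 + (V_1 - 0)/18 = 0
Collecting terms: 0.2684 × V_1 = 0.001829  =>  V_1 = 0.006814 V
V_th = V_1 - V_2 = 0.006814 - 0 = 0.006814 V
Step 2 — R_th: zero the source — replace V1 by a short circuit (node 2 merges into node 0) — and find the resistance seen between A (node 1) and B (node 0).
Reduce the network between node 1 (A) and node 0 (B) by series/parallel combination:
  Rp1 = R1 ‖ R2 ‖ R3 (parallel, all between nodes 0 and 1) = 1/(1/8200 + 1/4.7 + 1/18) = 3.725 Ω
R_th = 3.725 Ω

Final answer: V_th = 0.006814 V, R_th = 3.725 Ω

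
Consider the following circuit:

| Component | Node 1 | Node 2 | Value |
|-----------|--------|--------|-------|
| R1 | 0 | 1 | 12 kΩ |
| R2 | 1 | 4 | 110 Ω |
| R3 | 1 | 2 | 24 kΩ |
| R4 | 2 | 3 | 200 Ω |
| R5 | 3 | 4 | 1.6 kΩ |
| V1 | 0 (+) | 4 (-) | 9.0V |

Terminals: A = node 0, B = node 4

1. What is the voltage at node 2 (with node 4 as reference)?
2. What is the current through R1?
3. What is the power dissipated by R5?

Nodal analysis, taking node 4 as the 0 V reference.
Source V1 fixes V_0 = 9 V.
KCL at each unknown node (sum of currents leaving = 0; resistances in Ω):
  Node 1: (V_1 - 9)/12000 + (V_1 - 0)/110 + (V_1 - V_2)/24000 = 0
  Node 2: (V_2 - V_1)/24000 + (V_2 - V_3)/200 = 0
  Node 3: (V_3 - V_2)/200 + (V_3 - 0)/1600 = 0
Collecting terms (coefficients in siemens):
  0.009216·V_1 - 0.00004167·V_2 = 0.00075
  0.005042·V_2 - 0.00004167·V_1 - 0.005·V_3 = 0
  0.005625·V_3 - 0.005·V_2 = 0
Solving these 3 simultaneous equations (Gaussian elimination) gives:
  V_1 = 0.08141 V, V_2 = 0.00568 V, V_3 = 0.005048 V
Part 1:
  Read off the nodal solution: V_2 = 0.00568 V
Part 2:
  I_R1 = (V_0 - V_1)/R1 = (9 - 0.08141)/12000 = 0.0007432 A
  Magnitude: I_R1 = 0.0007432 A
Part 3:
  I_R5 = (V_3 - V_4)/R5 = (0.005048 - 0)/1600 = 0.000003155 A
  P_R5 = I_R5² × R5 = (0.000003155)² × 1600 = 0.00000001593 W

Final answers:
1. V_2 = 0.00568 V
2. I_R1 = 0.0007432 A
3. P_R5 = 1.593e-08 W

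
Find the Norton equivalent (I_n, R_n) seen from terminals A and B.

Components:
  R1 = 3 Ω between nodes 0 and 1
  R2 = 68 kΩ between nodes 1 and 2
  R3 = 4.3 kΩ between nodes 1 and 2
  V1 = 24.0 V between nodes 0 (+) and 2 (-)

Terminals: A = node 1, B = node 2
Find the Thévenin equivalent first; then I_n = V_th/R_th and R_n = R_th.
Step 1 — V_th is the open-circuit voltage V_A - V_B (nothing connected across the terminals).
Nodal analysis, taking node 2 as the 0 V reference.
Source V1 fixes V_0 = 24 V.
KCL at each unknown node (sum of currents leaving = 0; resistances in Ω):
  Node 1: (V_1 - 24)/3 + (V_1 - 0)/68000 + (V_1 - 0)/4300 = 0
Collecting terms: 0.3336 × V_1 = 8  =>  V_1 = 23.98 V
V_th = V_1 - V_2 = 23.98 - 0 = 23.98 V
Step 2 — R_th: zero the source — replace V1 by a short circuit (node 2 merges into node 0) — and find the resistance seen between A (node 1) and B (node 0).
Reduce the network between node 1 (A) and node 0 (B) by series/parallel combination:
  Rp1 = R1 ‖ R2 ‖ R3 (parallel, all between nodes 0 and 1) = 1/(1/3 + 1/68000 + 1/4300) = 2.998 Ω
R_th = 2.998 Ω
I_n = V_th/R_th = 23.98/2.998 = 8 A, and R_n = R_th = 2.998 Ω

Final answer: I_n = 8 A, R_n = 2.998 Ω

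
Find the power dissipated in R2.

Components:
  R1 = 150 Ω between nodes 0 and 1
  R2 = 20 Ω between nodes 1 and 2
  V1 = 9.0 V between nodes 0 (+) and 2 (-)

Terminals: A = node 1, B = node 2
Nodal analysis, taking node 2 as the 0 V reference.
Source V1 fixes V_0 = 9 V.
KCL at each unknown node (sum of currents leaving = 0; resistances in Ω):
  Node 1: (V_1 - 9)/150 + (V_1 - 0)/20 = 0
Collecting terms: 0.05667 × V_1 = 0.06  =>  V_1 = 1.059 V
I_R2 = (V_1 - V_2)/R2 = (1.059 - 0)/20 = 0.05294 A
P_R2 = I_R2² × R2 = (0.05294)² × 20 = 0.05606 W

Final answer: 0.05606 W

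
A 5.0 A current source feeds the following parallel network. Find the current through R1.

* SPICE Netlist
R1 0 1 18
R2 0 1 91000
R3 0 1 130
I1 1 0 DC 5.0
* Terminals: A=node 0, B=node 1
All resistors sit directly between nodes 0 and 1, so they are in parallel and share one voltage V; the full source current 5 A splits among them.
1/R_par = 1/18 + 1/91000 + 1/130 = 0.06326 S  =>  R_par = 15.81 Ω
V = I × R_par = 5 × 15.81 = 79.04 V
I_R1 = V/R1 = 79.04/18 = 4.391 A

Final answer: 4.391 A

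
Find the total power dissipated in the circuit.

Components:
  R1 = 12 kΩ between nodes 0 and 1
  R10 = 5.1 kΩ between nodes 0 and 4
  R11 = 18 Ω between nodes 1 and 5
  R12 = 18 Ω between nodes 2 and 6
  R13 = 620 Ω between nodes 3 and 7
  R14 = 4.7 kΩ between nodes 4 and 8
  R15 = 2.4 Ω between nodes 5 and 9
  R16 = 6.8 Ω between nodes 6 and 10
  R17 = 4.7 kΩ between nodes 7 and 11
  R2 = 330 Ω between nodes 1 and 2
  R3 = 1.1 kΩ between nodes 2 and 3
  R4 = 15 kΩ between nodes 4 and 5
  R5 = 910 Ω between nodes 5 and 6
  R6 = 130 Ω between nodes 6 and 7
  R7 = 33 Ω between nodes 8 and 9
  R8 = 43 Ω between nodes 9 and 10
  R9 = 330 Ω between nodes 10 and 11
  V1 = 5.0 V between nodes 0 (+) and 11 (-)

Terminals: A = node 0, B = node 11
Nodal analysis, taking node 11 as the 0 V reference.
Source V1 fixes V_0 = 5 V.
KCL at each unknown node (sum of currents leaving = 0; resistances in Ω):
  Node 1: (V_1 - 5)/12000 + (V_1 - V_2)/330 + (V_1 - V_5)/18 = 0
  Node 2: (V_2 - V_1)/330 + (V_2 - V_3)/1100 + (V_2 - V_6)/18 = 0
  Node 3: (V_3 - V_2)/1100 + (V_3 - V_7)/620 = 0
  Node 4: (V_4 - V_5)/15000 + (V_4 - 5)/5100 + (V_4 - V_8)/4700 = 0
  Node 5: (V_5 - V_4)/15000 + (V_5 - V_6)/910 + (V_5 - V_1)/18 + (V_5 - V_9)/2.4 = 0
  Node 6: (V_6 - V_5)/910 + (V_6 - V_7)/130 + (V_6 - V_2)/18 + (V_6 - V_10)/6.8 = 0
  Node 7: (V_7 - V_6)/130 + (V_7 - V_3)/620 + (V_7 - 0)/4700 = 0
  Node 8: (V_8 - V_9)/33 + (V_8 - V_4)/4700 = 0
  Node 9: (V_9 - V_8)/33 + (V_9 - V_10)/43 + (V_9 - V_5)/2.4 = 0
  Node 10: (V_10 - V_9)/43 + (V_10 - 0)/330 + (V_10 - V_6)/6.8 = 0
Collecting terms (coefficients in siemens):
  0.05867·V_1 - 0.00303·V_2 - 0.05556·V_5 = 0.0004167
  0.05949·V_2 - 0.00303·V_1 - 0.0009091·V_3 - 0.05556·V_6 = 0
  0.002522·V_3 - 0.0009091·V_2 - 0.001613·V_7 = 0
  0.0004755·V_4 - 0.00006667·V_5 - 0.0002128·V_8 = 0.0009804
  0.4734·V_5 - 0.05556·V_1 - 0.00006667·V_4 - 0.001099·V_6 - 0.4167·V_9 = 0
  0.2114·V_6 - 0.05556·V_2 - 0.001099·V_5 - 0.007692·V_7 - 0.1471·V_10 = 0
  0.009518·V_7 - 0.001613·V_3 - 0.007692·V_6 = 0
  0.03052·V_8 - 0.0002128·V_4 - 0.0303·V_9 = 0
  0.4702·V_9 - 0.4167·V_5 - 0.0303·V_8 - 0.02326·V_10 = 0
  0.1733·V_10 - 0.1471·V_6 - 0.02326·V_9 = 0
Solving these 10 simultaneous equations (Gaussian elimination) gives:
  V_1 = 0.3258 V, V_2 = 0.289 V, V_3 = 0.2832 V, V_4 = 2.256 V
  V_5 = 0.3208 V, V_6 = 0.287 V, V_7 = 0.28 V, V_8 = 0.3334 V
  V_9 = 0.3199 V, V_10 = 0.2864 V
Power in each resistor, P = (ΔV)²/R:
  P_R1 = (5 - 0.3258)²/12000 = 0.001821 W
  P_R2 = (0.3258 - 0.289)²/330 = 0.000004116 W
  P_R3 = (0.289 - 0.2832)²/1100 = 0.00000002999 W
  P_R4 = (2.256 - 0.3208)²/15000 = 0.0002496 W
  P_R5 = (0.3208 - 0.287)²/910 = 0.000001253 W
  P_R6 = (0.287 - 0.28)²/130 = 0.000000384 W
  P_R7 = (0.3334 - 0.3199)²/33 = 0.000005521 W
  P_R8 = (0.3199 - 0.2864)²/43 = 0.00002608 W
  P_R9 = (0.2864 - 0)²/330 = 0.0002486 W
  P_R10 = (5 - 2.256)²/5100 = 0.001476 W
  P_R11 = (0.3258 - 0.3208)²/18 = 0.000001389 W
  P_R12 = (0.289 - 0.287)²/18 = 0.000000204 W
  P_R13 = (0.2832 - 0.28)²/620 = 0.00000001691 W
  P_R14 = (2.256 - 0.3334)²/4700 = 0.0007864 W
  P_R15 = (0.3208 - 0.3199)²/2.4 = 0.0000003281 W
  P_R16 = (0.287 - 0.2864)²/6.8 = 0.00000005412 W
  P_R17 = (0.28 - 0)²/4700 = 0.00001668 W
P_total = P_R1 + P_R2 + P_R3 + P_R4 + P_R5 + P_R6 + P_R7 + P_R8 + P_R9 + P_R10 + P_R11 + P_R12 + P_R13 + P_R14 + P_R15 + P_R16 + P_R17 = 0.004638 W

Final answer: 0.004638 W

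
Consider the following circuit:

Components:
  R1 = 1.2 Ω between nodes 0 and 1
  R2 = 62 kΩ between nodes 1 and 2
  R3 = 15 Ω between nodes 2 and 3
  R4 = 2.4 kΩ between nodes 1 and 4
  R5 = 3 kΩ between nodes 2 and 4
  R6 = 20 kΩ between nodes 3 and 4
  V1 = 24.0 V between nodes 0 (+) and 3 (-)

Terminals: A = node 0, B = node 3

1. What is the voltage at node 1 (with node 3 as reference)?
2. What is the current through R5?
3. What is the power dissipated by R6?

Nodal analysis, taking node 3 as the 0 V reference.
Source V1 fixes V_0 = 24 V.
KCL at each unknown node (sum of currents leaving = 0; resistances in Ω):
  Node 1: (V_1 - 24)/1.2 + (V_1 - V_2)/62000 + (V_1 - V_4)/2400 = 0
  Node 2: (V_2 - V_1)/62000 + (V_2 - 0)/15 + (V_2 - V_4)/3000 = 0
  Node 4: (V_4 - V_1)/2400 + (V_4 - V_2)/3000 + (V_4 - 0)/20000 = 0
Collecting terms (coefficients in siemens):
  0.8338·V_1 - 0.00001613·V_2 - 0.0004167·V_4 = 20
  0.06702·V_2 - 0.00001613·V_1 - 0.0003333·V_4 = 0
  0.0008·V_4 - 0.0004167·V_1 - 0.0003333·V_2 = 0
Solving these 3 simultaneous equations (Gaussian elimination) gives:
  V_1 = 23.99 V, V_2 = 0.06807 V, V_4 = 12.53 V
Part 1:
  Read off the nodal solution: V_1 = 23.99 V
Part 2:
  I_R5 = (V_2 - V_4)/R5 = (0.06807 - 12.53)/3000 = -0.004152 A
  Magnitude: I_R5 = 0.004152 A
Part 3:
  I_R6 = (V_3 - V_4)/R6 = (0 - 12.53)/20000 = -0.0006263 A
  P_R6 = I_R6² × R6 = (-0.0006263)² × 20000 = 0.007844 W

Final answers:
1. V_1 = 23.99 V
2. I_R5 = 0.004152 A
3. P_R6 = 0.007844 W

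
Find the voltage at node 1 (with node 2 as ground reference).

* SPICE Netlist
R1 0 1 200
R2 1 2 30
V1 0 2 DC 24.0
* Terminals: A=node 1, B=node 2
Nodal analysis, taking node 2 as the 0 V reference.
Source V1 fixes V_0 = 24 V.
KCL at each unknown node (sum of currents leaving = 0; resistances in Ω):
  Node 1: (V_1 - 24)/200 + (V_1 - 0)/30 = 0
Collecting terms: 0.03833 × V_1 = 0.12  =>  V_1 = 3.13 V
The requested potential is V_1 = 3.13 V.

Final answer: V_1 = 3.13 V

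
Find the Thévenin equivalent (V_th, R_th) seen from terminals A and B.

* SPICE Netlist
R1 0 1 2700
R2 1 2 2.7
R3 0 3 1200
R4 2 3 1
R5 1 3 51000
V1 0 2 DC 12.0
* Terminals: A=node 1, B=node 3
Step 1 — V_th is the open-circuit voltage V_A - V_B (nothing connected across the terminals).
Nodal analysis, taking node 2 as the 0 V reference.
Source V1 fixes V_0 = 12 V.
KCL at each unknown node (sum of currents leaving = 0; resistances in Ω):
  Node 1: (V_1 - 12)/2700 + (V_1 - 0)/2.7 + (V_1 - V_3)/51000 = 0
  Node 3: (V_3 - 12)/1200 + (V_3 - 0)/1 + (V_3 - V_1)/51000 = 0
Collecting terms (coefficients in siemens):
  0.3708·V_1 - 0.00001961·V_3 = 0.004444
  1.001·V_3 - 0.00001961·V_1 = 0.01
Determinant D = (0.3708)(1.001) - (-0.00001961)(-0.00001961) = 0.3711
V_1 = [(0.004444)(1.001) - (-0.00001961)(0.01)]/D = 0.01199 V
V_3 = [(0.3708)(0.01) - (0.004444)(-0.00001961)]/D = 0.009992 V
V_th = V_1 - V_3 = 0.01199 - 0.009992 = 0.001996 V
Step 2 — R_th: zero the source — replace V1 by a short circuit (node 2 merges into node 0) — and find the resistance seen between A (node 1) and B (node 3).
Reduce the network between node 1 (A) and node 3 (B) by series/parallel combination:
  Rp1 = R1 ‖ R2 (parallel, both between nodes 0 and 1) = 1/(1/2700 + 1/2.7) = 2.697 Ω
  Rp2 = R3 ‖ R4 (parallel, both between nodes 0 and 3) = 1/(1/1200 + 1/1) = 0.9992 Ω
  Rs1 = Rp1 + Rp2 (series, joined only at node 0) = 2.697 + 0.9992 = 3.696 Ω
  Rp3 = R5 ‖ Rs1 (parallel, both between nodes 1 and 3) = 1/(1/51000 + 1/3.696) = 3.696 Ω
R_th = 3.696 Ω

Final answer: V_th = 0.001996 V, R_th = 3.696 Ω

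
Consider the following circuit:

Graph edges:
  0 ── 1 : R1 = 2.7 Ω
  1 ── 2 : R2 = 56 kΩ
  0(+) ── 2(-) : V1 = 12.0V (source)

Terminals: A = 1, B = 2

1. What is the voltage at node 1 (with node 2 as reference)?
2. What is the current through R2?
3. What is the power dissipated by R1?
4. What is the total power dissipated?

Nodal analysis, taking node 2 as the 0 V reference.
Source V1 fixes V_0 = 12 V.
KCL at each unknown node (sum of currents leaving = 0; resistances in Ω):
  Node 1: (V_1 - 12)/2.7 + (V_1 - 0)/56000 = 0
Collecting terms: 0.3704 × V_1 = 4.444  =>  V_1 = 12 V
Part 1:
  Read off the nodal solution: V_1 = 12 V
Part 2:
  I_R2 = (V_1 - V_2)/R2 = (12 - 0)/56000 = 0.0002143 A
  Magnitude: I_R2 = 0.0002143 A
Part 3:
  I_R1 = (V_0 - V_1)/R1 = (12 - 12)/2.7 = 0.0002143 A
  P_R1 = I_R1² × R1 = (0.0002143)² × 2.7 = 0.000000124 W
Part 4:
  Power in each resistor, P = (ΔV)²/R:
    P_R1 = (12 - 12)²/2.7 = 0.000000124 W
    P_R2 = (12 - 0)²/56000 = 0.002571 W
  P_total = P_R1 + P_R2 = 0.002571 W

Final answers:
1. V_1 = 12 V
2. I_R2 = 0.0002143 A
3. P_R1 = 1.24e-07 W
4. P_total = 0.002571 W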